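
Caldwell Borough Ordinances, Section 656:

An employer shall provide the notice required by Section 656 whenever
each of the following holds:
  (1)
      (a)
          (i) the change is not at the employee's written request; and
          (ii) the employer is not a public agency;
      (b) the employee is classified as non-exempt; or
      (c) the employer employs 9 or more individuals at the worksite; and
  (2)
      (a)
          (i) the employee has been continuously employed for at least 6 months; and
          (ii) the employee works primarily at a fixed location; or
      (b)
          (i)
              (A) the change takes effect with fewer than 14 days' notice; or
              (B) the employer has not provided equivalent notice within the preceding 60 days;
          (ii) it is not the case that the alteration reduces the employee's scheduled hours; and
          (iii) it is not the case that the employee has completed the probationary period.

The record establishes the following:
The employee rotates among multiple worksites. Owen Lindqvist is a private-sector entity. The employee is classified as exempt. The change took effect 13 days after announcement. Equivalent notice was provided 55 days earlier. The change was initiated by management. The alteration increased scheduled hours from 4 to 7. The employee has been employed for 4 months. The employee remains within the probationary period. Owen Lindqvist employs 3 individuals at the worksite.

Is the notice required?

(i) not employee-requested — satisfied.
(ii) not (public agency) — satisfied.
(a): T AND T → true.
(b) non-exempt — not met.
(c) ≥ 9 at site — not met.
(1): T OR F OR F → true.
(i) tenure ≥ 6 mo. — not satisfied.
(ii) fixed location — fails.
(a): F AND F → false.
(A) < 14 days' notice — met.
(B) no recent notice — fails.
So (i) is satisfied (T OR F).
(ii) not (hours reduced) — satisfied.
(iii) not (past probation) — satisfied.
(b): T AND T AND T → true.
(2): F OR T → true.
So Overall is satisfied (T AND T).

Yes — required.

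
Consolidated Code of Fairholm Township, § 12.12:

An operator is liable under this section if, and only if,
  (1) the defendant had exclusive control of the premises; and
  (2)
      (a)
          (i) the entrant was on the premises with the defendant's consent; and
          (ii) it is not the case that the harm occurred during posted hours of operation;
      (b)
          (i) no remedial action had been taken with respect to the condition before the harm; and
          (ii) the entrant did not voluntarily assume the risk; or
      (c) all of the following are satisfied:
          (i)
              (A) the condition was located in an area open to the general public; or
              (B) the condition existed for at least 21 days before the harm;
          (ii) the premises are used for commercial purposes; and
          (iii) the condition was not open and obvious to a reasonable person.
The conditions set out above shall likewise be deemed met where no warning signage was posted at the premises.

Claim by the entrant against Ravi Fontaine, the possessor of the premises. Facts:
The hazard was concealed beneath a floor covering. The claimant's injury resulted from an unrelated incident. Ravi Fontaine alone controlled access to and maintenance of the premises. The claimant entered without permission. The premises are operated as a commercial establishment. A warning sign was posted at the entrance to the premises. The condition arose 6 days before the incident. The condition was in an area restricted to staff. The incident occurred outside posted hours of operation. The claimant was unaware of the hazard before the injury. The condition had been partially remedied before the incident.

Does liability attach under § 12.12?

No — not liable.

(1) exclusive control — met.
(i) consent to enter — not met.
(ii) not (during posted hours) — met.
(a) = F AND T = false.
(i) no remedial action — not met.
(ii) no assumed risk — met.
(b) = F AND T = false.
(A) public area — not satisfied.
(B) condition ≥21 days old — fails.
(i) = F OR F = false.
(ii) commercial use — holds.
(iii) not open/obvious — satisfied.
(c) = F AND T AND T = false.
So (2) is not satisfied (F OR F OR F).
Overall = T AND F = false.
Exception (no signage posted) — not satisfied.
Result: main false OR exception false → false.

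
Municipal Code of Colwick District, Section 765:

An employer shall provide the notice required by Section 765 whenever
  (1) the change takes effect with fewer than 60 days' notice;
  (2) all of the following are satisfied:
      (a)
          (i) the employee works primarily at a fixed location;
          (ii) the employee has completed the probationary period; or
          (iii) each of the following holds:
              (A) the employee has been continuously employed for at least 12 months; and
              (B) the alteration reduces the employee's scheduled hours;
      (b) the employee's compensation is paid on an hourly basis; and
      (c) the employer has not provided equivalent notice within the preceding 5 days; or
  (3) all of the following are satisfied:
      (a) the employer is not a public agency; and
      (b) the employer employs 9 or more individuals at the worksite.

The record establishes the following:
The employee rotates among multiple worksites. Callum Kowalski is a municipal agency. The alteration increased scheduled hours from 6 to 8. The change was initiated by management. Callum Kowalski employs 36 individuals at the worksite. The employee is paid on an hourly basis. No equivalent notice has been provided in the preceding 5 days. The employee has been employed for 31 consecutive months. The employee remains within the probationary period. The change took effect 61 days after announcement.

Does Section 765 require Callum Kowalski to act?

(1) < 60 days' notice — not satisfied.
(i) fixed location — fails.
(ii) past probation — fails.
(A) tenure ≥ 12 mo. — holds.
(B) hours reduced — not satisfied.
So (iii) is not satisfied (T AND F).
So (a) is not satisfied (F OR F OR F).
(b) hourly-paid — holds.
(c) no recent notice — holds.
(2) = F AND T AND T = false.
(a) not (public agency) — not met.
(b) ≥ 9 at site — satisfied.
(3): F AND T → false.
Overall: F OR F OR F → false.

No — not required.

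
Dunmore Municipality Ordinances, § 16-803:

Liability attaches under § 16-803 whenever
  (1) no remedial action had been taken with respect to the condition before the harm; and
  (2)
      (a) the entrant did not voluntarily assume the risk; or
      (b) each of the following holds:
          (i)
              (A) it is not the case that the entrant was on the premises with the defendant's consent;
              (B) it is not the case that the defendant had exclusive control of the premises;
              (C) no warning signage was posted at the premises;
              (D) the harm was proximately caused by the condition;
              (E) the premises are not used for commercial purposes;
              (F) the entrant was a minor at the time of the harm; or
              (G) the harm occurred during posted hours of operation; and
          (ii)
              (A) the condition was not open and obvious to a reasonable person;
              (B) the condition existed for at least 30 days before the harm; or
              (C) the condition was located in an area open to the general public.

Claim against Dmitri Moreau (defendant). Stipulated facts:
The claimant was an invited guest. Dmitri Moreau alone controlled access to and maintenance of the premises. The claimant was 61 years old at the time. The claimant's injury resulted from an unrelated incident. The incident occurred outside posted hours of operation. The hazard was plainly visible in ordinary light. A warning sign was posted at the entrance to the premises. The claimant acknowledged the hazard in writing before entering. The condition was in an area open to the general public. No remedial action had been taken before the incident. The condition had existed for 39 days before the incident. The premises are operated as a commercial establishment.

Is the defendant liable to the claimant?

(1) no remedial action — satisfied.
(a) no assumed risk — fails.
(A) not (consent to enter) — not met.
(B) not (exclusive control) — not met.
(C) no signage posted — not satisfied.
(D) proximate cause — not satisfied.
(E) not (commercial use) — fails.
(F) entrant a minor — not met.
(G) during posted hours — not satisfied.
So (i) is not satisfied (F OR F OR F OR F OR F OR F OR F).
(A) not open/obvious — not met.
(B) condition ≥30 days old — satisfied.
(C) public area — satisfied.
(ii): F OR T OR T → true.
(b) = F AND T = false.
So (2) is not satisfied (F OR F).
Overall: T AND F → false.

No — not liable.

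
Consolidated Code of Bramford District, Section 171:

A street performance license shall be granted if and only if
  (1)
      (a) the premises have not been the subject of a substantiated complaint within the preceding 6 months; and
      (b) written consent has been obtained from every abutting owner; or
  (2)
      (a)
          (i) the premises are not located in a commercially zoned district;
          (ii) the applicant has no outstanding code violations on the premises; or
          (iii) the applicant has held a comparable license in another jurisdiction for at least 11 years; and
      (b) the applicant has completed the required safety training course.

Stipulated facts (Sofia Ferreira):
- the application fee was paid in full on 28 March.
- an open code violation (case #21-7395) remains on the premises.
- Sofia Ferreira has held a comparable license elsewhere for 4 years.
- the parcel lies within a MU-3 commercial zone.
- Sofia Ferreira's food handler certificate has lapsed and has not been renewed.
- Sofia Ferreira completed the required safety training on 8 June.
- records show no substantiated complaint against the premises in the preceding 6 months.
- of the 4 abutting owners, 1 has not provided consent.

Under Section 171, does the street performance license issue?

No — denied.

(a) no complaint in 6 mo. — satisfied.
(b) all abutters consent — not satisfied.
(1) = T AND F = false.
(i) not (commercially zoned) — fails.
(ii) no code violations — not met.
(iii) prior license ≥ 11 yr — not met.
So (a) is not satisfied (F OR F OR F).
(b) safety training — satisfied.
(2) = F AND T = false.
So Overall is not satisfied (F OR F).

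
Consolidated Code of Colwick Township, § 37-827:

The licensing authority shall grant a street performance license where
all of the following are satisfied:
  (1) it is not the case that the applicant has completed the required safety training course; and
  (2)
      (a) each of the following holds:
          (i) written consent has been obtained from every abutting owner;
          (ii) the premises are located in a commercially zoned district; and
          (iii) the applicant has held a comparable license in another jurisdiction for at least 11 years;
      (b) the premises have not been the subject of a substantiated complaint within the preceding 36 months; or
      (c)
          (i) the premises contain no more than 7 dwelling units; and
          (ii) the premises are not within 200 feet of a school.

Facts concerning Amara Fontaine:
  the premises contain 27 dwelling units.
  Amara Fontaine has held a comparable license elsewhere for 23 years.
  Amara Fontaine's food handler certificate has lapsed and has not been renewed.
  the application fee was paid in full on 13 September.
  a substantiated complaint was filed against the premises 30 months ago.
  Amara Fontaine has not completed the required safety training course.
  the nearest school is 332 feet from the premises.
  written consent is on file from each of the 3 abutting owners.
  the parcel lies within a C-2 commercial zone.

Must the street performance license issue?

Yes — granted.

(1) not (safety training) — holds.
(i) all abutters consent — satisfied.
(ii) commercially zoned — met.
(iii) prior license ≥ 11 yr — satisfied.
So (a) is satisfied (T AND T AND T).
(b) no complaint in 36 mo. — fails.
(i) ≤ 7 units — not met.
(ii) ≥200 ft from school — met.
So (c) is not satisfied (F AND T).
(2) = T OR F OR F = true.
So Overall is satisfied (T AND T).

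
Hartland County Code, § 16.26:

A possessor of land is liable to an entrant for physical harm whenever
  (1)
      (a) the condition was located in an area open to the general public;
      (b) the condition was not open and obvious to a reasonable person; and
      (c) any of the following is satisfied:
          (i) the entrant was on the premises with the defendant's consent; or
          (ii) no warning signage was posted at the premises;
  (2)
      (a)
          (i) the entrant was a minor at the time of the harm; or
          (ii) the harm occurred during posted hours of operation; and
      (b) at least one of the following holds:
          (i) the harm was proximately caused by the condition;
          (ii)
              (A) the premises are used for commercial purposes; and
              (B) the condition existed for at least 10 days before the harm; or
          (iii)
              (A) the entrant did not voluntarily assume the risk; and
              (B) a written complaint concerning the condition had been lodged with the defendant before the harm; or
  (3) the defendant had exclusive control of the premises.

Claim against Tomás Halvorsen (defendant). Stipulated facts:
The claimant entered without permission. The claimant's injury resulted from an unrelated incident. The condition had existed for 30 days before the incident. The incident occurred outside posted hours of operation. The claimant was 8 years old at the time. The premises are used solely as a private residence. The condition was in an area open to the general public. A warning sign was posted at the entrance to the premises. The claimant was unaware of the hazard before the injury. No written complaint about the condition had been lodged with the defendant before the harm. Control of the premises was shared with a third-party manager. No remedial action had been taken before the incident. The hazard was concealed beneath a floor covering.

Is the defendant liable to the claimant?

No — not liable.

(a) public area — holds.
(b) not open/obvious — holds.
(i) consent to enter — not satisfied.
(ii) no signage posted — fails.
(c) = F OR F = false.
(1) = T AND T AND F = false.
(i) entrant a minor — satisfied.
(ii) during posted hours — not met.
(a): T OR F → true.
(i) proximate cause — not met.
(A) commercial use — not met.
(B) condition ≥10 days old — satisfied.
(ii) = F AND T = false.
(A) no assumed risk — satisfied.
(B) complaint lodged — not met.
(iii): T AND F → false.
(b): F OR F OR F → false.
(2): T AND F → false.
(3) exclusive control — not met.
Overall = F OR F OR F = false.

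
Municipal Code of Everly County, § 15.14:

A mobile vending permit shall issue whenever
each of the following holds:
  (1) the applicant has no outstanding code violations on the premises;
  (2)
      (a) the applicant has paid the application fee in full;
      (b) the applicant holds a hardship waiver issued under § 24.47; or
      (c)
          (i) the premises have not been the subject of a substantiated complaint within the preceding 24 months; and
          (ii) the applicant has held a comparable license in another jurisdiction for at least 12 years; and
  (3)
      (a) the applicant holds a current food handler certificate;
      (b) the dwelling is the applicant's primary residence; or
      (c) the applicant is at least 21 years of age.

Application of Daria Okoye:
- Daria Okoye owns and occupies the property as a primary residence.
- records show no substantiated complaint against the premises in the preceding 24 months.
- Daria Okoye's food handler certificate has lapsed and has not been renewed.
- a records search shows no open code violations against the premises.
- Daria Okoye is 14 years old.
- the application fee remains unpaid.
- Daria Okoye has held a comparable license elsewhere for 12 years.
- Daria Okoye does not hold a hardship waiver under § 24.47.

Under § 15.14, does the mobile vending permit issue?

(1) no code violations — holds.
(a) fee paid — fails.
(b) hardship waiver — not satisfied.
(i) no complaint in 24 mo. — satisfied.
(ii) prior license ≥ 12 yr — met.
(c) = T AND T = true.
(2) = F OR F OR T = true.
(a) food handler cert. — not satisfied.
(b) primary residence — met.
(c) age ≥ 21 — not satisfied.
(3) = F OR T OR F = true.
Overall = T AND T AND T = true.

Yes — granted.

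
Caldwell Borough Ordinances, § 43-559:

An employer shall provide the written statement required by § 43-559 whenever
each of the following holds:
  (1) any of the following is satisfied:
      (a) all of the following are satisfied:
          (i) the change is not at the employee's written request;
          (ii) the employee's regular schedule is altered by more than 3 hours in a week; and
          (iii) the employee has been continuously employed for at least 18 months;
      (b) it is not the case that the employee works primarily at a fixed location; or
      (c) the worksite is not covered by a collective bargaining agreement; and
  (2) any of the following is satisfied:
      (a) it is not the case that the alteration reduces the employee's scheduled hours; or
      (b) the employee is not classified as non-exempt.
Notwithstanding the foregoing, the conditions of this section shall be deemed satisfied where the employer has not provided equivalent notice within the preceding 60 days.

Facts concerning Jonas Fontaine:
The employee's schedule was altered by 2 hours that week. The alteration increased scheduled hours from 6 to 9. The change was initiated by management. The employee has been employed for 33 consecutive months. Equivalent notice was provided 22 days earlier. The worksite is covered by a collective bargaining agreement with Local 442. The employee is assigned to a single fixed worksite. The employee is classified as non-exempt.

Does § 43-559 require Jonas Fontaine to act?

(i) not employee-requested — satisfied.
(ii) schedule shift > 3h — not satisfied.
(iii) tenure ≥ 18 mo. — satisfied.
(a): T AND F AND T → false.
(b) not (fixed location) — not satisfied.
(c) no CBA — not satisfied.
(1): F OR F OR F → false.
(a) not (hours reduced) — satisfied.
(b) not (non-exempt) — not satisfied.
(2) = T OR F = true.
So Overall is not satisfied (F AND T).
Exception (no recent notice) — not satisfied.
Result: main false OR exception false → false.

No — not required.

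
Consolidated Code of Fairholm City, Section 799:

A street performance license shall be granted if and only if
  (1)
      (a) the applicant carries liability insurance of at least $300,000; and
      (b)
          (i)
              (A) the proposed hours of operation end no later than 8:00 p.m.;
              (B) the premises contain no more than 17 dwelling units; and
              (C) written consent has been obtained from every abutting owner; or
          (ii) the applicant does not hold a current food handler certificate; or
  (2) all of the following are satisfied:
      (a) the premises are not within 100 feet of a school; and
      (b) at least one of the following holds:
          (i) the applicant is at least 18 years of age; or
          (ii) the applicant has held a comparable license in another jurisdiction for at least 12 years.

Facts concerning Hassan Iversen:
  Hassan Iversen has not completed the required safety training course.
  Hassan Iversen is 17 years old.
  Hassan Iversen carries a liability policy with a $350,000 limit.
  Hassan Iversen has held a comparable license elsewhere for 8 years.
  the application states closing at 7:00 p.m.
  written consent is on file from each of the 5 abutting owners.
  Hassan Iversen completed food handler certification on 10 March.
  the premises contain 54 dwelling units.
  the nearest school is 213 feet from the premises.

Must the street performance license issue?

No — denied.

(a) insurance ≥ $300,000 — met.
(A) closes by 8 p.m. — satisfied.
(B) ≤ 17 units — fails.
(C) all abutters consent — satisfied.
(i): T AND F AND T → false.
(ii) not (food handler cert.) — not satisfied.
(b): F OR F → false.
(1): T AND F → false.
(a) ≥100 ft from school — holds.
(i) age ≥ 18 — not met.
(ii) prior license ≥ 12 yr — not met.
(b): F OR F → false.
So (2) is not satisfied (T AND F).
So Overall is not satisfied (F OR F).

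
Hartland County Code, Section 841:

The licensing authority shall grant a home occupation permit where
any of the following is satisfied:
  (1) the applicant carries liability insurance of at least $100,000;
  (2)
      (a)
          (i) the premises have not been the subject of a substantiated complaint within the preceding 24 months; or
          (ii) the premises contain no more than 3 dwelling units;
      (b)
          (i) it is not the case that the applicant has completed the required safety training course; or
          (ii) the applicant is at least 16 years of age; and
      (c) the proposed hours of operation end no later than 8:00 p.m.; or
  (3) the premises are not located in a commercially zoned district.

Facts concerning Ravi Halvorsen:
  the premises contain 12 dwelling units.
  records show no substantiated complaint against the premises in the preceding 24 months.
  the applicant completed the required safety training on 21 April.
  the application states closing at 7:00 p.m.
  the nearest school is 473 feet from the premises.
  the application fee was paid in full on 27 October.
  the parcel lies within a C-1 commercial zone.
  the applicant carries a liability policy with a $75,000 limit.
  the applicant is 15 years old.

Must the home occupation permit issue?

No — denied.

(1) insurance ≥ $100,000 — not satisfied.
(i) no complaint in 24 mo. — met.
(ii) ≤ 3 units — not met.
So (a) is satisfied (T OR F).
(i) not (safety training) — not met.
(ii) age ≥ 16 — fails.
So (b) is not satisfied (F OR F).
(c) closes by 8 p.m. — met.
(2): T AND F AND T → false.
(3) not (commercially zoned) — not met.
So Overall is not satisfied (F OR F OR F).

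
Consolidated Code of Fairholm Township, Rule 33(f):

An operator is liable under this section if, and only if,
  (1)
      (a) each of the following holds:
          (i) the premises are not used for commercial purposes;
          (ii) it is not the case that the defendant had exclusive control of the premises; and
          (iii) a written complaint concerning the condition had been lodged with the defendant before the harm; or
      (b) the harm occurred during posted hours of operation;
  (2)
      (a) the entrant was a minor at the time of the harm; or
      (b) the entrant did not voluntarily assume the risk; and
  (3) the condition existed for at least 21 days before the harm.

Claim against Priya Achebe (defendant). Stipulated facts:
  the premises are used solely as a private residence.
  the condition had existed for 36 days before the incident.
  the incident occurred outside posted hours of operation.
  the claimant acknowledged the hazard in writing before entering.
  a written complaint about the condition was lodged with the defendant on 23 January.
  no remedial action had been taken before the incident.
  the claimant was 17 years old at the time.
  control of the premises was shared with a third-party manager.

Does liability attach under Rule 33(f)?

Yes — liable.

(i) not (commercial use) — met.
(ii) not (exclusive control) — met.
(iii) complaint lodged — met.
(a) = T AND T AND T = true.
(b) during posted hours — not satisfied.
(1): T OR F → true.
(a) entrant a minor — holds.
(b) no assumed risk — not met.
(2) = T OR F = true.
(3) condition ≥21 days old — holds.
Overall: T AND T AND T → true.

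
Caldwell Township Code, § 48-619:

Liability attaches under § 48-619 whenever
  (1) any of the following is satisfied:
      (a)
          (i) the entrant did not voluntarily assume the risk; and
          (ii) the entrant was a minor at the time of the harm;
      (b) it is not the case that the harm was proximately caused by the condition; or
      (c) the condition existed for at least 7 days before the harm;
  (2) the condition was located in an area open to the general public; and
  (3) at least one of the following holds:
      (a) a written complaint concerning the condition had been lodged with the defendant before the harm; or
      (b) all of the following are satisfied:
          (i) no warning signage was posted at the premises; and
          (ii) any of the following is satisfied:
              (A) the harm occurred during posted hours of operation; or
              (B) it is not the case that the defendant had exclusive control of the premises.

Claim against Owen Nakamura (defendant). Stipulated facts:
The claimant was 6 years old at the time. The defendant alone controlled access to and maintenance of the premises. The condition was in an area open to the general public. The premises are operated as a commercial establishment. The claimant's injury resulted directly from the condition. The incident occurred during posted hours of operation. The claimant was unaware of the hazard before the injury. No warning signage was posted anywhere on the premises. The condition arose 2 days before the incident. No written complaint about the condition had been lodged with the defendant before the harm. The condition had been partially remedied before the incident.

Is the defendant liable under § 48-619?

Yes — liable.

(i) no assumed risk — holds.
(ii) entrant a minor — satisfied.
(a) = T AND T = true.
(b) not (proximate cause) — fails.
(c) condition ≥7 days old — not satisfied.
(1) = T OR F OR F = true.
(2) public area — holds.
(a) complaint lodged — not met.
(i) no signage posted — holds.
(A) during posted hours — holds.
(B) not (exclusive control) — not met.
(ii): T OR F → true.
(b): T AND T → true.
(3): F OR T → true.
Overall: T AND T AND T → true.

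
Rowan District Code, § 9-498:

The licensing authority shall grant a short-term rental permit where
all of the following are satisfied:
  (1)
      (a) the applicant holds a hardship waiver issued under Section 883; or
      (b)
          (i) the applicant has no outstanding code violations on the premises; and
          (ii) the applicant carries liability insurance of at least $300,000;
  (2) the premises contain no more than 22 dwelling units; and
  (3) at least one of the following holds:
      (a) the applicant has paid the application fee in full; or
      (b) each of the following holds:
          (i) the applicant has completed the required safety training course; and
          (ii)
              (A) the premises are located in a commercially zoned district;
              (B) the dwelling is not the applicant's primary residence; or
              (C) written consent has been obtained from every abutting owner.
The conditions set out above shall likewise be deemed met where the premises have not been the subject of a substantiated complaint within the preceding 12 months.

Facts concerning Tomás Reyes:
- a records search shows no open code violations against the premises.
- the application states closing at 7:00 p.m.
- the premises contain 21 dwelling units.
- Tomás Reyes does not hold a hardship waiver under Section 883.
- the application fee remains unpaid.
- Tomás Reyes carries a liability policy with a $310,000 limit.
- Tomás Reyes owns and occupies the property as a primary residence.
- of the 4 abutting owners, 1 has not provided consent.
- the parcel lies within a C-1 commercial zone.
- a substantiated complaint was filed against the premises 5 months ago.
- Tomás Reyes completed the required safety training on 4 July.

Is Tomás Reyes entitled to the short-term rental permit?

Yes — granted.

(a) hardship waiver — fails.
(i) no code violations — satisfied.
(ii) insurance ≥ $300,000 — satisfied.
So (b) is satisfied (T AND T).
(1): F OR T → true.
(2) ≤ 22 units — satisfied.
(a) fee paid — fails.
(i) safety training — met.
(A) commercially zoned — holds.
(B) not (primary residence) — fails.
(C) all abutters consent — fails.
(ii): T OR F OR F → true.
(b) = T AND T = true.
(3): F OR T → true.
So Overall is satisfied (T AND T AND T).
Exception (no complaint in 12 mo.) — not satisfied.
Result: main true OR exception false → true.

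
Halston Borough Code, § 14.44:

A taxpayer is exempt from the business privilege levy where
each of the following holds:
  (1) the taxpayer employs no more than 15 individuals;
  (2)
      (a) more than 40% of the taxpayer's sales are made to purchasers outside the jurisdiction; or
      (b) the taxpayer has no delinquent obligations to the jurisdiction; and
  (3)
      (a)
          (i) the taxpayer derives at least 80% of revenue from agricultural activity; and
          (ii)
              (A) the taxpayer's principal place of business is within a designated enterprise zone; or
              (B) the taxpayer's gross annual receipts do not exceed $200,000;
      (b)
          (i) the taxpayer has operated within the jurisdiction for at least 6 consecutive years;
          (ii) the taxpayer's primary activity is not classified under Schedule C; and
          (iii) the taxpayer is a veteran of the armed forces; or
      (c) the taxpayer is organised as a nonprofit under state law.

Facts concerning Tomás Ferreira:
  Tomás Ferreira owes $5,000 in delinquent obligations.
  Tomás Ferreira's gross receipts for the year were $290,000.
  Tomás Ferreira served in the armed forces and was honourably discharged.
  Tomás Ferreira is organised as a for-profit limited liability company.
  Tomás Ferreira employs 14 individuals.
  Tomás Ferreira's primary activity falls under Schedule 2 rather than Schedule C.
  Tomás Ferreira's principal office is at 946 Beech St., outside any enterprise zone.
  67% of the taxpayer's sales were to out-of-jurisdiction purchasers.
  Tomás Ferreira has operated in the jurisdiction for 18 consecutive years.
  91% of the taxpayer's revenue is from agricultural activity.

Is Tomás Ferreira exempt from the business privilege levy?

(1) ≤ 15 employees — satisfied.
(a) >40% out-of-jur. sales — holds.
(b) no delinquency — not met.
(2): T OR F → true.
(i) ≥80% agricultural — met.
(A) in enterprise zone — fails.
(B) receipts ≤ $200,000 — not met.
So (ii) is not satisfied (F OR F).
So (a) is not satisfied (T AND F).
(i) ≥ 6 yrs in jurisdiction — met.
(ii) not (Schedule C activity) — met.
(iii) veteran — holds.
(b): T AND T AND T → true.
(c) nonprofit — fails.
(3) = F OR T OR F = true.
Overall = T AND T AND T = true.

Yes — exempt.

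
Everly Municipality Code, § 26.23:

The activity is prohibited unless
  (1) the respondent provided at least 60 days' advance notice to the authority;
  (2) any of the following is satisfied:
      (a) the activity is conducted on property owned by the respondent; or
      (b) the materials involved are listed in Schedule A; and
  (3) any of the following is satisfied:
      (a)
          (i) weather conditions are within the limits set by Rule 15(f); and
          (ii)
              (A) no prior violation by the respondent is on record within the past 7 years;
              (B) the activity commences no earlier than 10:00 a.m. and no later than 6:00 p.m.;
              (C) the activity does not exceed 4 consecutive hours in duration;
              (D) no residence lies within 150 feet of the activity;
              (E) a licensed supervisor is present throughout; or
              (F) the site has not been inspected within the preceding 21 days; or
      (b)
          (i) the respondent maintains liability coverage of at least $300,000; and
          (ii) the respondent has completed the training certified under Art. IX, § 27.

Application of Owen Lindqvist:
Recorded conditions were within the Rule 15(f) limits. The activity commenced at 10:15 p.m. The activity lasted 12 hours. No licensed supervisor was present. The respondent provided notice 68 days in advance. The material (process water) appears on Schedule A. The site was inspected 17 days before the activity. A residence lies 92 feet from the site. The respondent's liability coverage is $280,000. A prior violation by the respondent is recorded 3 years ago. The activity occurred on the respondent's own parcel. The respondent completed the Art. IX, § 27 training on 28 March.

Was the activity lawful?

No — unlawful.

(1) ≥60 days' notice — holds.
(a) own property — met.
(b) Schedule A material — met.
(2) = T OR T = true.
(i) weather ok — satisfied.
(A) no prior violation — not met.
(B) start within hours — not met.
(C) ≤ 4 hrs duration — not met.
(D) no residence in 150 ft — not met.
(E) supervisor present — not satisfied.
(F) not (site inspected) — not satisfied.
(ii) = F OR F OR F OR F OR F OR F = false.
(a): T AND F → false.
(i) coverage ≥ $300,000 — not met.
(ii) training certified — holds.
(b) = F AND T = false.
(3) = F OR F = false.
So Overall is not satisfied (T AND T AND F).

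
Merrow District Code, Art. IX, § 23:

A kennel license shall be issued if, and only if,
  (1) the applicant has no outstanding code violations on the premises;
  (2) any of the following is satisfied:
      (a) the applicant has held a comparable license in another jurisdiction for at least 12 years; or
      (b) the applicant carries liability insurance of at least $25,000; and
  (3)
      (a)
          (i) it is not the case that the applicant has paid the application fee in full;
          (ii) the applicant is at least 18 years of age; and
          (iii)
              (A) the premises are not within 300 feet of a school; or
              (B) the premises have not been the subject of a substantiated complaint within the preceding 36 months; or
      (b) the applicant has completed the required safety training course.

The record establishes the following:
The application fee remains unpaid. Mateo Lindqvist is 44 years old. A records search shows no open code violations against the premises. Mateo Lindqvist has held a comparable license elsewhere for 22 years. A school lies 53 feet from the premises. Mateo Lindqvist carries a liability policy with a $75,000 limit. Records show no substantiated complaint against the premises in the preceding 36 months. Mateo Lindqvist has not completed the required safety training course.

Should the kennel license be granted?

Yes — granted.

(1) no code violations — holds.
(a) prior license ≥ 12 yr — met.
(b) insurance ≥ $25,000 — holds.
So (2) is satisfied (T OR T).
(i) not (fee paid) — holds.
(ii) age ≥ 18 — holds.
(A) ≥300 ft from school — not satisfied.
(B) no complaint in 36 mo. — met.
So (iii) is satisfied (F OR T).
So (a) is satisfied (T AND T AND T).
(b) safety training — not satisfied.
So (3) is satisfied (T OR F).
Overall: T AND T AND T → true.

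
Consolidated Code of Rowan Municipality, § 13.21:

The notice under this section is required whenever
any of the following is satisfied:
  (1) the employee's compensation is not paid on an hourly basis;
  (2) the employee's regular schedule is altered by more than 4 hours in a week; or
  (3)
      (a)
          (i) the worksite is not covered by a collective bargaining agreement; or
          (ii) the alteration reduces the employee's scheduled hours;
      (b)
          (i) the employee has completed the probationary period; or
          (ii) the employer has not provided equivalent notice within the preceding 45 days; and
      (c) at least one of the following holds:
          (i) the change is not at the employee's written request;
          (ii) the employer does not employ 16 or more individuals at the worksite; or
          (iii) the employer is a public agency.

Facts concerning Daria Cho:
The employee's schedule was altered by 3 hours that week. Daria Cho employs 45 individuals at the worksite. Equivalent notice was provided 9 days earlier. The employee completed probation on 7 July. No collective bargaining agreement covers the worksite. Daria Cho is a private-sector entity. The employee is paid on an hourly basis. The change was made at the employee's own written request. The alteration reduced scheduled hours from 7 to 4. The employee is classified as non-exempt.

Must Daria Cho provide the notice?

(1) not (hourly-paid) — fails.
(2) schedule shift > 4h — not satisfied.
(i) no CBA — met.
(ii) hours reduced — holds.
(a) = T OR T = true.
(i) past probation — holds.
(ii) no recent notice — not met.
(b) = T OR F = true.
(i) not employee-requested — not met.
(ii) not (≥ 16 at site) — not met.
(iii) public agency — not met.
(c) = F OR F OR F = false.
(3) = T AND T AND F = false.
Overall = F OR F OR F = false.

No — not required.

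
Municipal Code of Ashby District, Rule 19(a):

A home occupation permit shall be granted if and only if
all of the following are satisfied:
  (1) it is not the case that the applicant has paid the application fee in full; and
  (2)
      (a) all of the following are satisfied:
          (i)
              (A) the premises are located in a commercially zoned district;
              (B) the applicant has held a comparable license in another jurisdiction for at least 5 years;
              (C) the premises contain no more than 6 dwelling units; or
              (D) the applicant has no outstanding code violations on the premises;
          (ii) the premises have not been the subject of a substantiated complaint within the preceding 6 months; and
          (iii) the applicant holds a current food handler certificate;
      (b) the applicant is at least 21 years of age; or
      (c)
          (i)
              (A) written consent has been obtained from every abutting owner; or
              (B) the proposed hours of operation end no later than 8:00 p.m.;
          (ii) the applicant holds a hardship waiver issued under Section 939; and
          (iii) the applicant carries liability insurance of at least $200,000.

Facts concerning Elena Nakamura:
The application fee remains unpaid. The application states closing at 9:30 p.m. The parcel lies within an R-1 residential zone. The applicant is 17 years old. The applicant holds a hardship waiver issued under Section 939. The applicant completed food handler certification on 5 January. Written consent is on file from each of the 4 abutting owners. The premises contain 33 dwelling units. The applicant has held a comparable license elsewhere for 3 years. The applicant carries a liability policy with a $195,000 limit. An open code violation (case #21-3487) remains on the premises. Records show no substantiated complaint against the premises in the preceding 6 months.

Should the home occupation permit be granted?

No — denied.

(1) not (fee paid) — met.
(A) commercially zoned — not satisfied.
(B) prior license ≥ 5 yr — not met.
(C) ≤ 6 units — not satisfied.
(D) no code violations — not satisfied.
So (i) is not satisfied (F OR F OR F OR F).
(ii) no complaint in 6 mo. — met.
(iii) food handler cert. — met.
So (a) is not satisfied (F AND T AND T).
(b) age ≥ 21 — not satisfied.
(A) all abutters consent — holds.
(B) closes by 8 p.m. — fails.
So (i) is satisfied (T OR F).
(ii) hardship waiver — met.
(iii) insurance ≥ $200,000 — not met.
So (c) is not satisfied (T AND T AND F).
So (2) is not satisfied (F OR F OR F).
Overall = T AND F = false.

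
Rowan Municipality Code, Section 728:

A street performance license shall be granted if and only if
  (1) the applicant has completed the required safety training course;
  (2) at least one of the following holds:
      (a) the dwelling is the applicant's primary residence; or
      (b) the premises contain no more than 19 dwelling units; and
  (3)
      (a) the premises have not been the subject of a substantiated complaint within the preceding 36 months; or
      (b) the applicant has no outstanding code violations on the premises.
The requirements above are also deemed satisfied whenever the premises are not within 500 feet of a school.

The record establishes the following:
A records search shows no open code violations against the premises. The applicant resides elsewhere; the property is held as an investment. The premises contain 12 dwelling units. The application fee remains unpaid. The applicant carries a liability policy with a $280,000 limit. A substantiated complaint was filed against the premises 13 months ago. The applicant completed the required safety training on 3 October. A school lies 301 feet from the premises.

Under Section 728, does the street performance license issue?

Yes — granted.

(1) safety training — satisfied.
(a) primary residence — fails.
(b) ≤ 19 units — holds.
So (2) is satisfied (F OR T).
(a) no complaint in 36 mo. — fails.
(b) no code violations — satisfied.
(3) = F OR T = true.
Overall = T AND T AND T = true.
Exception (≥500 ft from school) — not satisfied.
Result: main true OR exception false → true.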